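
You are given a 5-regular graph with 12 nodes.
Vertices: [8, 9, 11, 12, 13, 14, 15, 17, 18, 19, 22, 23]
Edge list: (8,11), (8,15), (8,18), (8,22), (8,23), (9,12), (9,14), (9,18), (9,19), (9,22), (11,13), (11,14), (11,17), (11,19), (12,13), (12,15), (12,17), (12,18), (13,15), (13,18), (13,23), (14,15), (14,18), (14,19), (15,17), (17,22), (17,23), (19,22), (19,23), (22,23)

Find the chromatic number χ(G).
Clique number ω(G) = 3 (lower bound: χ ≥ ω).
Suppose a proper 3-coloring c exists. The clique [8, 22, 23] takes 3 distinct colors; by symmetry let c(8) = 1, c(22) = 2, c(23) = 3.
- Vertex 17: neighbors [22, 23] already have colors [2, 3] ⇒ c(17) = 1.
- Vertex 19: neighbors [22, 23] already have colors [2, 3] ⇒ c(19) = 1.
- Vertex 9: neighbors [19, 22] already have colors [1, 2] ⇒ c(9) = 3.
- Vertex 12: neighbors [17, 9] already have colors [1, 3] ⇒ c(12) = 2.
- Vertex 18: neighbors [8, 12, 9] already have colors [1, 2, 3] — all 3 colors blocked. Contradiction.
The forced assignments end in a contradiction, so G has no proper 3-coloring (χ ≥ 4).
The coloring below uses 4 colors, so χ(G) = 4.
A valid 4-coloring: color 1: [12, 14, 22]; color 2: [9, 11, 15, 23]; color 3: [8, 13, 17, 19]; color 4: [18].

χ(G) = 4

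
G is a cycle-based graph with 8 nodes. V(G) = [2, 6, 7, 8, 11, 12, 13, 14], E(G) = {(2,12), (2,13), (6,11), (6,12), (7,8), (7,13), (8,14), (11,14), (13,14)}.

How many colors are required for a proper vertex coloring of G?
χ(G) = 2

Clique number ω(G) = 2 (lower bound: χ ≥ ω).
The graph is bipartite (no odd cycle), so 2 colors suffice: χ(G) = 2.
A valid 2-coloring: color 1: [8, 11, 12, 13]; color 2: [2, 6, 7, 14].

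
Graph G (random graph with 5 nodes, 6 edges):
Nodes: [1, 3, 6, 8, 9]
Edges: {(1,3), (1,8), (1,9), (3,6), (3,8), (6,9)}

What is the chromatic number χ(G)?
Clique number ω(G) = 3 (lower bound: χ ≥ ω).
The clique on [1, 3, 8] has size 3, forcing χ ≥ 3, and the coloring below uses 3 colors, so χ(G) = 3.
A valid 3-coloring: color 1: [1, 6]; color 2: [3, 9]; color 3: [8].

χ(G) = 3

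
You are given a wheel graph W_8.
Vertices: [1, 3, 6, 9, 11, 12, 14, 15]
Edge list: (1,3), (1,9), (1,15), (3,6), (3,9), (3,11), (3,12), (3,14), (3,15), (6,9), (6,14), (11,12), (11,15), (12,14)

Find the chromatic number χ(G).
Clique number ω(G) = 3 (lower bound: χ ≥ ω).
Odd cycle [6, 14, 12, 11, 15, 1, 9] needs 3 colors (χ ≥ 3).
Vertex 3 is adjacent to every vertex of [1, 6, 9, 11, 12, 14, 15], which already need 3 colors among themselves, so 3 needs a new color (χ ≥ 4).
The coloring below uses 4 colors, so χ(G) = 4.
A valid 4-coloring: color 1: [3]; color 2: [1, 6, 12]; color 3: [9, 11, 14]; color 4: [15].

χ(G) = 4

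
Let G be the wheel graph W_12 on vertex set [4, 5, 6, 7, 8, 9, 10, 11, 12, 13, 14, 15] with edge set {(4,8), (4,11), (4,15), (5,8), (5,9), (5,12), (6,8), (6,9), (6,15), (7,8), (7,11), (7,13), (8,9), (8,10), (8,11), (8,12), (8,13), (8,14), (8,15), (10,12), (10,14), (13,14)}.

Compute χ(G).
χ(G) = 4

Clique number ω(G) = 3 (lower bound: χ ≥ ω).
Odd cycle [15, 4, 11, 7, 13, 14, 10, 12, 5, 9, 6] needs 3 colors (χ ≥ 3).
Vertex 8 is adjacent to every vertex of [4, 5, 6, 7, 9, 10, 11, 12, 13, 14, 15], which already need 3 colors among themselves, so 8 needs a new color (χ ≥ 4).
The coloring below uses 4 colors, so χ(G) = 4.
A valid 4-coloring: color 1: [8]; color 2: [9, 10, 11, 13, 15]; color 3: [4, 6, 7, 12, 14]; color 4: [5].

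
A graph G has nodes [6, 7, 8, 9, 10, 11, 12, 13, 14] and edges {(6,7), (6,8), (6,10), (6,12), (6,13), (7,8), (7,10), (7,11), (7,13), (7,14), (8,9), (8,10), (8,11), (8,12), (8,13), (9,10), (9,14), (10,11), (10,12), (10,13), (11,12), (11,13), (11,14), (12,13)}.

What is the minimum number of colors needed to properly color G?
Clique number ω(G) = 5 (lower bound: χ ≥ ω).
The clique on [8, 10, 11, 12, 13] has size 5, forcing χ ≥ 5, and the coloring below uses 5 colors, so χ(G) = 5.
A valid 5-coloring: color 1: [10, 14]; color 2: [8]; color 3: [6, 9, 11]; color 4: [13]; color 5: [7, 12].

χ(G) = 5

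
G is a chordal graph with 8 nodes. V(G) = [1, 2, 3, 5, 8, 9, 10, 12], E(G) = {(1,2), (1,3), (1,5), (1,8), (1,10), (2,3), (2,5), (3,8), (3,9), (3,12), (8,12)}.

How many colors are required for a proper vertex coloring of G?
χ(G) = 3

Clique number ω(G) = 3 (lower bound: χ ≥ ω).
The clique on [1, 3, 8] has size 3, forcing χ ≥ 3, and the coloring below uses 3 colors, so χ(G) = 3.
A valid 3-coloring: color 1: [1, 9, 12]; color 2: [3, 5, 10]; color 3: [2, 8].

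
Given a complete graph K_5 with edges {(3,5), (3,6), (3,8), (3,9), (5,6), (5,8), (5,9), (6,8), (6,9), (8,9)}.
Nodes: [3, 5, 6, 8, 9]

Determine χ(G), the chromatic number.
Clique number ω(G) = 5 (lower bound: χ ≥ ω).
The clique on [3, 5, 6, 8, 9] has size 5, forcing χ ≥ 5, and the coloring below uses 5 colors, so χ(G) = 5.
A valid 5-coloring: color 1: [8]; color 2: [3]; color 3: [9]; color 4: [6]; color 5: [5].

χ(G) = 5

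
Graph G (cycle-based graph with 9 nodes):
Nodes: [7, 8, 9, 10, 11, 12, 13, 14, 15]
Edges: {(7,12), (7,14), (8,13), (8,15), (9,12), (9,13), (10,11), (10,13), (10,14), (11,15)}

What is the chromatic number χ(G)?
Clique number ω(G) = 2 (lower bound: χ ≥ ω).
Odd cycle [8, 15, 11, 10, 14, 7, 12, 9, 13] needs 3 colors (χ ≥ 3).
The coloring below uses 3 colors, so χ(G) = 3.
A valid 3-coloring: color 1: [12, 13, 14, 15]; color 2: [7, 8, 9, 10]; color 3: [11].

χ(G) = 3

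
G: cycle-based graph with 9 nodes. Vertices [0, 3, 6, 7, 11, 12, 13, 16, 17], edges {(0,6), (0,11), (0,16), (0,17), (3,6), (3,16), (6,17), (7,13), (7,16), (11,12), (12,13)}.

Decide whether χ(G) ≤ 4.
A valid 4-coloring: color 1: [0, 3, 7, 12]; color 2: [6, 11, 13, 16]; color 3: [17].
(χ(G) = 3 ≤ 4.)

Yes, G is 4-colorable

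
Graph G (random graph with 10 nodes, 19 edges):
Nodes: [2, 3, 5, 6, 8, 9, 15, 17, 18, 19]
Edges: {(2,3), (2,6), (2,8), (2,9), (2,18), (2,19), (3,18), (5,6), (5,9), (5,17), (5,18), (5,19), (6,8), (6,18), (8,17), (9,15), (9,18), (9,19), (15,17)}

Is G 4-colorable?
A valid 4-coloring: color 1: [2, 5, 15]; color 2: [8, 18, 19]; color 3: [3, 6, 9, 17].
(χ(G) = 3 ≤ 4.)

Yes, G is 4-colorable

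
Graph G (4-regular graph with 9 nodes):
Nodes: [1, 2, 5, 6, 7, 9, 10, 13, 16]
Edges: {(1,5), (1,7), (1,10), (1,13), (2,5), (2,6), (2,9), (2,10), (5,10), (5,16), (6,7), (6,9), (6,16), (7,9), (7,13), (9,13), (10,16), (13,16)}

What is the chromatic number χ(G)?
Clique number ω(G) = 3 (lower bound: χ ≥ ω).
Suppose a proper 3-coloring c exists. The clique [1, 5, 10] takes 3 distinct colors; by symmetry let c(1) = 1, c(5) = 2, c(10) = 3.
- Vertex 2: neighbors [5, 10] already have colors [2, 3] ⇒ c(2) = 1.
- Vertex 16: neighbors [5, 10] already have colors [2, 3] ⇒ c(16) = 1.
- Vertex 7: neighbors [1] already have colors [1]; try each remaining color.
- Case c(7) = 2:
  - Vertex 9: neighbors [2, 7] already have colors [1, 2] ⇒ c(9) = 3.
  - Vertex 6: neighbors [2, 7, 9] already have colors [1, 2, 3] — all 3 colors blocked. Contradiction.
- Case c(7) = 3:
  - Vertex 9: neighbors [2, 7] already have colors [1, 3] ⇒ c(9) = 2.
  - Vertex 6: neighbors [2, 9, 7] already have colors [1, 2, 3] — all 3 colors blocked. Contradiction.
Every case ends in a contradiction, so G has no proper 3-coloring (χ ≥ 4).
The coloring below uses 4 colors, so χ(G) = 4.
A valid 4-coloring: color 1: [5, 6, 13]; color 2: [1, 9, 16]; color 3: [2, 7]; color 4: [10].

χ(G) = 4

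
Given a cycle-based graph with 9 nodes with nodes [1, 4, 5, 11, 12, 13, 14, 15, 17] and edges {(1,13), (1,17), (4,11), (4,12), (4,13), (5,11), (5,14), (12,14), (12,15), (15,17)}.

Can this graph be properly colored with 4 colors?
Yes, G is 4-colorable

A valid 4-coloring: color 1: [5, 12, 13, 17]; color 2: [1, 4, 14, 15]; color 3: [11].
(χ(G) = 3 ≤ 4.)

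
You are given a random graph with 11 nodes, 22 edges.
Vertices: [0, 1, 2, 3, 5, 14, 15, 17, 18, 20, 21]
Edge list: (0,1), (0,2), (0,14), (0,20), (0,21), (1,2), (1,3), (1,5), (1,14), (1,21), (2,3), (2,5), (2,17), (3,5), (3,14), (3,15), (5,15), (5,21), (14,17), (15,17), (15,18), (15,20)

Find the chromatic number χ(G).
χ(G) = 4

Clique number ω(G) = 4 (lower bound: χ ≥ ω).
The clique on [1, 2, 3, 5] has size 4, forcing χ ≥ 4, and the coloring below uses 4 colors, so χ(G) = 4.
A valid 4-coloring: color 1: [1, 15]; color 2: [0, 5, 17, 18]; color 3: [2, 14, 20, 21]; color 4: [3].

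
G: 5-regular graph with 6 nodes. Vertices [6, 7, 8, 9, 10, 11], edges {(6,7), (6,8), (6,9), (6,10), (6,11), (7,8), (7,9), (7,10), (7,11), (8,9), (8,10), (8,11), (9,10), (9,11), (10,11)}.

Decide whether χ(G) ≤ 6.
A valid 6-coloring: color 1: [7]; color 2: [8]; color 3: [9]; color 4: [6]; color 5: [11]; color 6: [10].
(χ(G) = 6 ≤ 6.)

Yes, G is 6-colorable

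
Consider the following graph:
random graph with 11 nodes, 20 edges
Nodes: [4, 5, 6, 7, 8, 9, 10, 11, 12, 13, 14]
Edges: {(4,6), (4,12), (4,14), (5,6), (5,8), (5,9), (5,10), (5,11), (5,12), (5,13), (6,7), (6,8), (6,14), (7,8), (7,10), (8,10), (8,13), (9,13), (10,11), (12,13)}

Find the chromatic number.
Clique number ω(G) = 3 (lower bound: χ ≥ ω).
The clique on [4, 6, 14] has size 3, forcing χ ≥ 3, and the coloring below uses 3 colors, so χ(G) = 3.
A valid 3-coloring: color 1: [4, 5, 7]; color 2: [6, 10, 13]; color 3: [8, 9, 11, 12, 14].

χ(G) = 3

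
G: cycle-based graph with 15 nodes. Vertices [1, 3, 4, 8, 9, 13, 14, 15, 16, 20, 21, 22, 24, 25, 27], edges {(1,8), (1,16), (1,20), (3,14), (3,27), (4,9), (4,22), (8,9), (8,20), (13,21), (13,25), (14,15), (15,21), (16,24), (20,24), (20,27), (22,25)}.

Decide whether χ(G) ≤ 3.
Yes, G is 3-colorable

A valid 3-coloring: color 1: [3, 9, 13, 15, 16, 20, 22]; color 2: [1, 4, 14, 21, 24, 25, 27]; color 3: [8].
(χ(G) = 3 ≤ 3.)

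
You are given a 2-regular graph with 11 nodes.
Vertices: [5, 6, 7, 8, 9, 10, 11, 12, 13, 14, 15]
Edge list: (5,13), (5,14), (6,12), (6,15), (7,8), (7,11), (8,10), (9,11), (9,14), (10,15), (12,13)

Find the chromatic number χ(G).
χ(G) = 3

Clique number ω(G) = 2 (lower bound: χ ≥ ω).
Odd cycle [7, 11, 9, 14, 5, 13, 12, 6, 15, 10, 8] needs 3 colors (χ ≥ 3).
The coloring below uses 3 colors, so χ(G) = 3.
A valid 3-coloring: color 1: [6, 10, 11, 13, 14]; color 2: [5, 8, 9, 12, 15]; color 3: [7].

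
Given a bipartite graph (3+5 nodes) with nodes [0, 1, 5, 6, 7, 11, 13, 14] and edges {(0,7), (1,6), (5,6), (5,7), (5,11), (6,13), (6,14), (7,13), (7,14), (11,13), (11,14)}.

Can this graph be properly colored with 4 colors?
A valid 4-coloring: color 1: [6, 7, 11]; color 2: [0, 1, 5, 13, 14].
(χ(G) = 2 ≤ 4.)

Yes, G is 4-colorable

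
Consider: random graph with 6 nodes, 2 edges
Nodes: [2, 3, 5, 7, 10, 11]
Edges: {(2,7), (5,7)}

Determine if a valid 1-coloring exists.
Edge (2,7) forces its endpoints to differ, so 1 color is not enough.

No, G is not 1-colorable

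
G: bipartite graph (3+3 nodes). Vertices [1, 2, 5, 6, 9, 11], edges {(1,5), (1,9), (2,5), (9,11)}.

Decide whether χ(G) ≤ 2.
A valid 2-coloring: color 1: [1, 2, 6, 11]; color 2: [5, 9].
(χ(G) = 2 ≤ 2.)

Yes, G is 2-colorable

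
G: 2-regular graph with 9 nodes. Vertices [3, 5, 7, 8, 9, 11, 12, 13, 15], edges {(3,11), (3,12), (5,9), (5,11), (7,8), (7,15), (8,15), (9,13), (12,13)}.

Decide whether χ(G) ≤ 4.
Yes, G is 4-colorable

A valid 4-coloring: color 1: [3, 5, 7, 13]; color 2: [9, 11, 12, 15]; color 3: [8].
(χ(G) = 3 ≤ 4.)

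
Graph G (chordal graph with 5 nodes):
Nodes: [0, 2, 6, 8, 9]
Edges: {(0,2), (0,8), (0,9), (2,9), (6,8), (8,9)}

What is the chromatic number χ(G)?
χ(G) = 3

Clique number ω(G) = 3 (lower bound: χ ≥ ω).
The clique on [0, 8, 9] has size 3, forcing χ ≥ 3, and the coloring below uses 3 colors, so χ(G) = 3.
A valid 3-coloring: color 1: [2, 8]; color 2: [6, 9]; color 3: [0].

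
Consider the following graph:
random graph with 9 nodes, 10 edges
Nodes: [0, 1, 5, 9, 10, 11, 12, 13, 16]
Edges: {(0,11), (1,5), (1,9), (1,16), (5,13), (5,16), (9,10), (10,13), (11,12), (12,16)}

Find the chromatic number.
Clique number ω(G) = 3 (lower bound: χ ≥ ω).
The clique on [1, 5, 16] has size 3, forcing χ ≥ 3, and the coloring below uses 3 colors, so χ(G) = 3.
A valid 3-coloring: color 1: [0, 5, 9, 12]; color 2: [11, 13, 16]; color 3: [1, 10].

χ(G) = 3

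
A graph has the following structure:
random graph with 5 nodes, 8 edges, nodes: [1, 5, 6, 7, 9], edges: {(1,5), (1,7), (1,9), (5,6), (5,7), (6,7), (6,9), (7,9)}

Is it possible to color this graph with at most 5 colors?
A valid 5-coloring: color 1: [7]; color 2: [1, 6]; color 3: [5, 9].
(χ(G) = 3 ≤ 5.)

Yes, G is 5-colorable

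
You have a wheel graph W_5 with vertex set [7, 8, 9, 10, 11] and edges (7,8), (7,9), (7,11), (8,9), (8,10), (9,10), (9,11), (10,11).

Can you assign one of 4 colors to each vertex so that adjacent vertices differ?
Yes, G is 4-colorable

A valid 4-coloring: color 1: [9]; color 2: [7, 10]; color 3: [8, 11].
(χ(G) = 3 ≤ 4.)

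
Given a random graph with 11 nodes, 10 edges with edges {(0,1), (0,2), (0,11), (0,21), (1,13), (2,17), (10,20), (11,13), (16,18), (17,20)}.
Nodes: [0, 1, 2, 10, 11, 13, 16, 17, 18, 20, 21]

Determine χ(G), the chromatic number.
Clique number ω(G) = 2 (lower bound: χ ≥ ω).
The graph is bipartite (no odd cycle), so 2 colors suffice: χ(G) = 2.
A valid 2-coloring: color 1: [0, 10, 13, 16, 17]; color 2: [1, 2, 11, 18, 20, 21].

χ(G) = 2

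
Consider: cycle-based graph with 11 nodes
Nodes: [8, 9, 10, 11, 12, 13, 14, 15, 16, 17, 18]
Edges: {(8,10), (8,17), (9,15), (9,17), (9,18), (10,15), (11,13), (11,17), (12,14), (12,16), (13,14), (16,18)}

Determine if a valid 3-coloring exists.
Yes, G is 3-colorable

A valid 3-coloring: color 1: [10, 12, 13, 17, 18]; color 2: [8, 9, 11, 14, 16]; color 3: [15].
(χ(G) = 3 ≤ 3.)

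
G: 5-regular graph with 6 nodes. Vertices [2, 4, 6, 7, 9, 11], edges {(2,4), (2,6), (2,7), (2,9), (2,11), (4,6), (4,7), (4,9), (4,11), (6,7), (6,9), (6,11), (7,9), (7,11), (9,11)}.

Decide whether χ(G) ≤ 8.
Yes, G is 8-colorable

A valid 8-coloring: color 1: [2]; color 2: [4]; color 3: [9]; color 4: [7]; color 5: [11]; color 6: [6].
(χ(G) = 6 ≤ 8.)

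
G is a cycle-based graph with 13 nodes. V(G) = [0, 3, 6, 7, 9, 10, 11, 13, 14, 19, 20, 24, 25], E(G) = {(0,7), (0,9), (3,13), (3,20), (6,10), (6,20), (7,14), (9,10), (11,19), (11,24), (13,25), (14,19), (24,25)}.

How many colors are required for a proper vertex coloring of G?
Clique number ω(G) = 2 (lower bound: χ ≥ ω).
Odd cycle [25, 13, 3, 20, 6, 10, 9, 0, 7, 14, 19, 11, 24] needs 3 colors (χ ≥ 3).
The coloring below uses 3 colors, so χ(G) = 3.
A valid 3-coloring: color 1: [3, 6, 7, 9, 11, 25]; color 2: [0, 10, 13, 14, 20, 24]; color 3: [19].

χ(G) = 3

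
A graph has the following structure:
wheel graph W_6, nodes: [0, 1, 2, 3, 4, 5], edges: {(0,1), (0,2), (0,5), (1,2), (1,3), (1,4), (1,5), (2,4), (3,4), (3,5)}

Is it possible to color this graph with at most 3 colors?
Odd cycle [5, 0, 2, 4, 3] needs 3 colors (χ ≥ 3).
Vertex 1 is adjacent to every vertex of [0, 2, 3, 4, 5], which already need 3 colors among themselves, so 1 needs a new color (χ ≥ 4).
Hence χ(G) ≥ 4 > 3, so no proper 3-coloring exists.

No, G is not 3-colorable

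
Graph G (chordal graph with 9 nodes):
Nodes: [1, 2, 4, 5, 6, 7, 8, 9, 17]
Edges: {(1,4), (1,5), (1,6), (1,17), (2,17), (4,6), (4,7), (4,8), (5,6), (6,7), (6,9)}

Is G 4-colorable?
A valid 4-coloring: color 1: [6, 8, 17]; color 2: [1, 2, 7, 9]; color 3: [4, 5].
(χ(G) = 3 ≤ 4.)

Yes, G is 4-colorable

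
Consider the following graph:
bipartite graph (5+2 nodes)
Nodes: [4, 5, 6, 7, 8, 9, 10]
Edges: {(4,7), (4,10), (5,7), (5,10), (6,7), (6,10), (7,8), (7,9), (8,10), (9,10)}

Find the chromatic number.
Clique number ω(G) = 2 (lower bound: χ ≥ ω).
The graph is bipartite (no odd cycle), so 2 colors suffice: χ(G) = 2.
A valid 2-coloring: color 1: [7, 10]; color 2: [4, 5, 6, 8, 9].

χ(G) = 2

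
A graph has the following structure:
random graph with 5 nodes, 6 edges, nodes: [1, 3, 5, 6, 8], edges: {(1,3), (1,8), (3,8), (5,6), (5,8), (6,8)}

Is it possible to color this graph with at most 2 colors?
No, G is not 2-colorable

The clique on vertices [1, 3, 8] has size 3 > 2, so it alone needs 3 colors.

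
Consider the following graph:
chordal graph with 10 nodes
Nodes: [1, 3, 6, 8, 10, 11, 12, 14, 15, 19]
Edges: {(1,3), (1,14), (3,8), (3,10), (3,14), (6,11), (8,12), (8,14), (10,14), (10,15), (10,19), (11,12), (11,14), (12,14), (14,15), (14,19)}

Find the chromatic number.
Clique number ω(G) = 3 (lower bound: χ ≥ ω).
The clique on [3, 8, 14] has size 3, forcing χ ≥ 3, and the coloring below uses 3 colors, so χ(G) = 3.
A valid 3-coloring: color 1: [6, 14]; color 2: [3, 12, 15, 19]; color 3: [1, 8, 10, 11].

χ(G) = 3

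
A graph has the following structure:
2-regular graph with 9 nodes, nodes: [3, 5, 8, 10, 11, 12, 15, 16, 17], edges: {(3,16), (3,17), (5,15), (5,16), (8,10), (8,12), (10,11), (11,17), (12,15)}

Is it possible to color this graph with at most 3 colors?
A valid 3-coloring: color 1: [3, 5, 11, 12]; color 2: [8, 15, 16, 17]; color 3: [10].
(χ(G) = 3 ≤ 3.)

Yes, G is 3-colorable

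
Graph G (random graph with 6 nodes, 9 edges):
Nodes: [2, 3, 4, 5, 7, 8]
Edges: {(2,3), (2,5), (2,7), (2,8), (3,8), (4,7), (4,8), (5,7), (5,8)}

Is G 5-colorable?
Yes, G is 5-colorable

A valid 5-coloring: color 1: [2, 4]; color 2: [7, 8]; color 3: [3, 5].
(χ(G) = 3 ≤ 5.)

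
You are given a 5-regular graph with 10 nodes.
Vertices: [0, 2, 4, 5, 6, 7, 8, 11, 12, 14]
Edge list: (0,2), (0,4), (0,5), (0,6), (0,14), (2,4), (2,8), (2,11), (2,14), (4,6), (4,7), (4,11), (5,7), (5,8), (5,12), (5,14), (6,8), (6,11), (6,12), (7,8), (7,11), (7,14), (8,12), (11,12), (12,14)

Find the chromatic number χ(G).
χ(G) = 4

Clique number ω(G) = 3 (lower bound: χ ≥ ω).
Suppose a proper 3-coloring c exists. The clique [0, 2, 4] takes 3 distinct colors; by symmetry let c(0) = 1, c(2) = 2, c(4) = 3.
- Vertex 6: neighbors [0, 4] already have colors [1, 3] ⇒ c(6) = 2.
- Vertex 14: neighbors [0, 2] already have colors [1, 2] ⇒ c(14) = 3.
- Vertex 5: neighbors [0, 14] already have colors [1, 3] ⇒ c(5) = 2.
- Vertex 7: neighbors [5, 4] already have colors [2, 3] ⇒ c(7) = 1.
- Vertex 11: neighbors [7, 2, 4] already have colors [1, 2, 3] — all 3 colors blocked. Contradiction.
The forced assignments end in a contradiction, so G has no proper 3-coloring (χ ≥ 4).
The coloring below uses 4 colors, so χ(G) = 4.
A valid 4-coloring: color 1: [2, 5, 6]; color 2: [4, 8, 14]; color 3: [0, 7, 12]; color 4: [11].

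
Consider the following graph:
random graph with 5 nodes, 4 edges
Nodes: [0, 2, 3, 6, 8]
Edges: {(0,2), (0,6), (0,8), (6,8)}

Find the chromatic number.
Clique number ω(G) = 3 (lower bound: χ ≥ ω).
The clique on [0, 6, 8] has size 3, forcing χ ≥ 3, and the coloring below uses 3 colors, so χ(G) = 3.
A valid 3-coloring: color 1: [0, 3]; color 2: [2, 6]; color 3: [8].

χ(G) = 3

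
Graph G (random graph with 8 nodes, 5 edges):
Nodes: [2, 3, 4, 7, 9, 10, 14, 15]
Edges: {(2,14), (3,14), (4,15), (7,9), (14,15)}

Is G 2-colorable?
A valid 2-coloring: color 1: [4, 9, 10, 14]; color 2: [2, 3, 7, 15].
(χ(G) = 2 ≤ 2.)

Yes, G is 2-colorable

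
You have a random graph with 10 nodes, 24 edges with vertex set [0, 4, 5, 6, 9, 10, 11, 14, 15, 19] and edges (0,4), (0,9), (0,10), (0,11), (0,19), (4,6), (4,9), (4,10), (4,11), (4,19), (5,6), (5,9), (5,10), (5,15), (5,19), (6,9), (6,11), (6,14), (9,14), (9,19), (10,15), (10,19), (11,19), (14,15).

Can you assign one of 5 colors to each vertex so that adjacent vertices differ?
A valid 5-coloring: color 1: [6, 15, 19]; color 2: [9, 10, 11]; color 3: [4, 5, 14]; color 4: [0].
(χ(G) = 4 ≤ 5.)

Yes, G is 5-colorable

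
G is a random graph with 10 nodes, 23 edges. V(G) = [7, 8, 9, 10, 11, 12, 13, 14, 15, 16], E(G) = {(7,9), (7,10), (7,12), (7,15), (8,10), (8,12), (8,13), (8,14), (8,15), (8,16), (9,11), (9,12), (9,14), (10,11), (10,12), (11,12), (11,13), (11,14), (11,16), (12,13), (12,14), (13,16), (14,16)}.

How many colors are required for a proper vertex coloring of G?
χ(G) = 4

Clique number ω(G) = 4 (lower bound: χ ≥ ω).
The clique on [9, 11, 12, 14] has size 4, forcing χ ≥ 4, and the coloring below uses 4 colors, so χ(G) = 4.
A valid 4-coloring: color 1: [12, 15, 16]; color 2: [7, 8, 11]; color 3: [10, 13, 14]; color 4: [9].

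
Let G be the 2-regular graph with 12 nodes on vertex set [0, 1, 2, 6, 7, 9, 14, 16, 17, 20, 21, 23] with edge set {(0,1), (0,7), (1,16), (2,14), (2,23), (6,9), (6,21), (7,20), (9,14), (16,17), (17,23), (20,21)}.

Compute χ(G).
χ(G) = 2

Clique number ω(G) = 2 (lower bound: χ ≥ ω).
The graph is bipartite (no odd cycle), so 2 colors suffice: χ(G) = 2.
A valid 2-coloring: color 1: [1, 2, 7, 9, 17, 21]; color 2: [0, 6, 14, 16, 20, 23].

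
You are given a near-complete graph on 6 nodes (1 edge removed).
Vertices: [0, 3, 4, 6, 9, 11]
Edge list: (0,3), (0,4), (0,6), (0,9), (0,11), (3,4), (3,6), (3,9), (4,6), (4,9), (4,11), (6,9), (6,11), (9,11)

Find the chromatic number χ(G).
Clique number ω(G) = 5 (lower bound: χ ≥ ω).
The clique on [0, 3, 4, 6, 9] has size 5, forcing χ ≥ 5, and the coloring below uses 5 colors, so χ(G) = 5.
A valid 5-coloring: color 1: [6]; color 2: [4]; color 3: [9]; color 4: [0]; color 5: [3, 11].

χ(G) = 5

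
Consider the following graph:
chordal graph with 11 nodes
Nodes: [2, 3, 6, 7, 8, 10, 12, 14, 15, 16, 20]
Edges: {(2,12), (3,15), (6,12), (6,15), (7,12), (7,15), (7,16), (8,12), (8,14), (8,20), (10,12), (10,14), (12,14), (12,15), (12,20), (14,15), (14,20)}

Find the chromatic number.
χ(G) = 4

Clique number ω(G) = 4 (lower bound: χ ≥ ω).
The clique on [8, 12, 14, 20] has size 4, forcing χ ≥ 4, and the coloring below uses 4 colors, so χ(G) = 4.
A valid 4-coloring: color 1: [3, 12, 16]; color 2: [2, 8, 10, 15]; color 3: [6, 7, 14]; color 4: [20].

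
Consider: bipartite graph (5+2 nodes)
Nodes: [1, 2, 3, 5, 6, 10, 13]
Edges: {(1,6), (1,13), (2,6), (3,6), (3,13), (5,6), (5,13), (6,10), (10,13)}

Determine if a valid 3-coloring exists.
A valid 3-coloring: color 1: [6, 13]; color 2: [1, 2, 3, 5, 10].
(χ(G) = 2 ≤ 3.)

Yes, G is 3-colorable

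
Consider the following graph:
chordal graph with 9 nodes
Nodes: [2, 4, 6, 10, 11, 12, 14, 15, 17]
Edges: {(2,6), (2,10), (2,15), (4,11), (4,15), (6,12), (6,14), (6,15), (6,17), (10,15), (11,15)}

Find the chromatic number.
χ(G) = 3

Clique number ω(G) = 3 (lower bound: χ ≥ ω).
The clique on [2, 10, 15] has size 3, forcing χ ≥ 3, and the coloring below uses 3 colors, so χ(G) = 3.
A valid 3-coloring: color 1: [6, 10, 11]; color 2: [12, 14, 15, 17]; color 3: [2, 4].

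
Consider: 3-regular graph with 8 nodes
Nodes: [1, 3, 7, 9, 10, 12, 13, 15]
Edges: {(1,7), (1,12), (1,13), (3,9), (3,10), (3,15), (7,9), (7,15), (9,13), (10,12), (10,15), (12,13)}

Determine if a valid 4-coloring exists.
A valid 4-coloring: color 1: [7, 10, 13]; color 2: [1, 9, 15]; color 3: [3, 12].
(χ(G) = 3 ≤ 4.)

Yes, G is 4-colorable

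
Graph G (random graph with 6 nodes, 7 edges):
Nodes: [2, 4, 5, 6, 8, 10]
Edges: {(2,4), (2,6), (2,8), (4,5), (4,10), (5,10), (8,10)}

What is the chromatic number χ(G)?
Clique number ω(G) = 3 (lower bound: χ ≥ ω).
The clique on [4, 5, 10] has size 3, forcing χ ≥ 3, and the coloring below uses 3 colors, so χ(G) = 3.
A valid 3-coloring: color 1: [4, 6, 8]; color 2: [2, 10]; color 3: [5].

χ(G) = 3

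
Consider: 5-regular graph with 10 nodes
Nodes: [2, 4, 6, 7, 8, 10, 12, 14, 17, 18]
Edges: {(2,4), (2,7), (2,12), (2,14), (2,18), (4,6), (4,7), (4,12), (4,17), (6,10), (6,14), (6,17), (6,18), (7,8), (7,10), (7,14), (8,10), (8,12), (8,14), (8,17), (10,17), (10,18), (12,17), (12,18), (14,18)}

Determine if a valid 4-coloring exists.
Yes, G is 4-colorable

A valid 4-coloring: color 1: [2, 6, 8]; color 2: [10, 12, 14]; color 3: [7, 17, 18]; color 4: [4].
(χ(G) = 4 ≤ 4.)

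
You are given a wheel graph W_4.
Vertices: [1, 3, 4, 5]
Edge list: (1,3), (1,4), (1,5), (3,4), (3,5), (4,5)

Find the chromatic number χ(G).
Clique number ω(G) = 4 (lower bound: χ ≥ ω).
The clique on [1, 3, 4, 5] has size 4, forcing χ ≥ 4, and the coloring below uses 4 colors, so χ(G) = 4.
A valid 4-coloring: color 1: [4]; color 2: [5]; color 3: [1]; color 4: [3].

χ(G) = 4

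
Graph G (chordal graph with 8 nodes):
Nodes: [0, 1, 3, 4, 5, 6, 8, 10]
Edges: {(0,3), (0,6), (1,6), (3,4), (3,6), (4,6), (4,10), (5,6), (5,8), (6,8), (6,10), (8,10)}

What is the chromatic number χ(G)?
χ(G) = 3

Clique number ω(G) = 3 (lower bound: χ ≥ ω).
The clique on [0, 3, 6] has size 3, forcing χ ≥ 3, and the coloring below uses 3 colors, so χ(G) = 3.
A valid 3-coloring: color 1: [6]; color 2: [0, 1, 4, 8]; color 3: [3, 5, 10].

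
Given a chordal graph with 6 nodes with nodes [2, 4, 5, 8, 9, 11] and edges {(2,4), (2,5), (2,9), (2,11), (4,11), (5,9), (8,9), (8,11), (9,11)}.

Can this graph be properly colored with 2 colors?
The clique on vertices [8, 9, 11] has size 3 > 2, so it alone needs 3 colors.

No, G is not 2-colorable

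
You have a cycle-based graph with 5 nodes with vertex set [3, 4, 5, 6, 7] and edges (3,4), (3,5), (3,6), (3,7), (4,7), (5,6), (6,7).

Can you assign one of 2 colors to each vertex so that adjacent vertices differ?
No, G is not 2-colorable

The clique on vertices [3, 4, 7] has size 3 > 2, so it alone needs 3 colors.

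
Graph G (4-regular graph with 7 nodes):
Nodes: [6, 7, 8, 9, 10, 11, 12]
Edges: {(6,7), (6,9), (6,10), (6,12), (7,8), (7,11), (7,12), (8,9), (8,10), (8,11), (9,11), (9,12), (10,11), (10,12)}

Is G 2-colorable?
No, G is not 2-colorable

The clique on vertices [8, 9, 11] has size 3 > 2, so it alone needs 3 colors.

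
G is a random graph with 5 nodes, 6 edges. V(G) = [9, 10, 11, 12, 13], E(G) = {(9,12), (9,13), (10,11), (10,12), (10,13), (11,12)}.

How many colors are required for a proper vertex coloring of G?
Clique number ω(G) = 3 (lower bound: χ ≥ ω).
The clique on [10, 11, 12] has size 3, forcing χ ≥ 3, and the coloring below uses 3 colors, so χ(G) = 3.
A valid 3-coloring: color 1: [12, 13]; color 2: [9, 10]; color 3: [11].

χ(G) = 3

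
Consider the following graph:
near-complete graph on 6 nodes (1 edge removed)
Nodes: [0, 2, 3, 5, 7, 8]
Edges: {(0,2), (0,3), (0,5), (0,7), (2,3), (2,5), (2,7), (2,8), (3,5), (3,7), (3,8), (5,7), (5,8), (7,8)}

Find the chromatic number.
Clique number ω(G) = 5 (lower bound: χ ≥ ω).
The clique on [0, 2, 3, 5, 7] has size 5, forcing χ ≥ 5, and the coloring below uses 5 colors, so χ(G) = 5.
A valid 5-coloring: color 1: [7]; color 2: [2]; color 3: [3]; color 4: [5]; color 5: [0, 8].

χ(G) = 5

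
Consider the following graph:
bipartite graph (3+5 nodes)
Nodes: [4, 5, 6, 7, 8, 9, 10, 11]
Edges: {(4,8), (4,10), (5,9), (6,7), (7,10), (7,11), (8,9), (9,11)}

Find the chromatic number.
Clique number ω(G) = 2 (lower bound: χ ≥ ω).
The graph is bipartite (no odd cycle), so 2 colors suffice: χ(G) = 2.
A valid 2-coloring: color 1: [4, 7, 9]; color 2: [5, 6, 8, 10, 11].

χ(G) = 2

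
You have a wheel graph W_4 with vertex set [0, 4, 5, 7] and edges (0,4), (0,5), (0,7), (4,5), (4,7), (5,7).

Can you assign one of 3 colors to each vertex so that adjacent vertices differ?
The clique on vertices [0, 4, 5, 7] has size 4 > 3, so it alone needs 4 colors.

No, G is not 3-colorable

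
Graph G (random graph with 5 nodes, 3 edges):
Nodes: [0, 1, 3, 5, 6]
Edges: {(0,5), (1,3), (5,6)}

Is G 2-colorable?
A valid 2-coloring: color 1: [1, 5]; color 2: [0, 3, 6].
(χ(G) = 2 ≤ 2.)

Yes, G is 2-colorable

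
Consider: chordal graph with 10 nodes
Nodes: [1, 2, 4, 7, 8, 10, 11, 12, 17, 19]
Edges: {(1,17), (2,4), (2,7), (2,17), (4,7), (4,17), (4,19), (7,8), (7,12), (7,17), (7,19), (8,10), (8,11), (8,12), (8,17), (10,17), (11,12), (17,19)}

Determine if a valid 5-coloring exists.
Yes, G is 5-colorable

A valid 5-coloring: color 1: [12, 17]; color 2: [1, 7, 10, 11]; color 3: [4, 8]; color 4: [2, 19].
(χ(G) = 4 ≤ 5.)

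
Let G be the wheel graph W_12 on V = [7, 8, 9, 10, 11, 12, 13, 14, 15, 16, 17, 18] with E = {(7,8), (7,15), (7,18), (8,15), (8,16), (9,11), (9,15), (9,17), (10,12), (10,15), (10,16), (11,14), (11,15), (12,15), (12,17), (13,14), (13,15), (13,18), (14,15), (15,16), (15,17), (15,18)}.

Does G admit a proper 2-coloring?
No, G is not 2-colorable

The clique on vertices [7, 8, 15] has size 3 > 2, so it alone needs 3 colors.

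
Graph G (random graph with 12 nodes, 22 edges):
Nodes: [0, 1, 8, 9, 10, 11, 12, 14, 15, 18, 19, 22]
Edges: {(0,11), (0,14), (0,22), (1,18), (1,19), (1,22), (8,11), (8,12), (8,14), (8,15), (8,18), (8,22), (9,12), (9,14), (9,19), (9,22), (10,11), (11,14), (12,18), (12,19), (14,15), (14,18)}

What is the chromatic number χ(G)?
χ(G) = 3

Clique number ω(G) = 3 (lower bound: χ ≥ ω).
The clique on [0, 11, 14] has size 3, forcing χ ≥ 3, and the coloring below uses 3 colors, so χ(G) = 3.
A valid 3-coloring: color 1: [0, 1, 8, 9, 10]; color 2: [12, 14, 22]; color 3: [11, 15, 18, 19].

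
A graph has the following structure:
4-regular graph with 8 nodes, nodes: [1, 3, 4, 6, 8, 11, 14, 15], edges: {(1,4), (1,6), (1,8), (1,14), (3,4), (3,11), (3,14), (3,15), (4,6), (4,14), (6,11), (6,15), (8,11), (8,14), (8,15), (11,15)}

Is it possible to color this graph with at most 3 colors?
No, G is not 3-colorable

Suppose a proper 3-coloring c exists. The clique [1, 4, 6] takes 3 distinct colors; by symmetry let c(1) = 1, c(4) = 2, c(6) = 3.
- Vertex 14: neighbors [1, 4] already have colors [1, 2] ⇒ c(14) = 3.
- Vertex 3: neighbors [4, 14] already have colors [2, 3] ⇒ c(3) = 1.
- Vertex 8: neighbors [1, 14] already have colors [1, 3] ⇒ c(8) = 2.
- Vertex 11: neighbors [3, 8, 6] already have colors [1, 2, 3] — all 3 colors blocked. Contradiction.
The forced assignments end in a contradiction, so G has no proper 3-coloring (χ ≥ 4).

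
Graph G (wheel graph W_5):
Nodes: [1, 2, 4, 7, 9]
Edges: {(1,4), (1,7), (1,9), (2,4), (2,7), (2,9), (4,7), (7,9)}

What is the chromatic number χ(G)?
Clique number ω(G) = 3 (lower bound: χ ≥ ω).
The clique on [1, 7, 9] has size 3, forcing χ ≥ 3, and the coloring below uses 3 colors, so χ(G) = 3.
A valid 3-coloring: color 1: [7]; color 2: [4, 9]; color 3: [1, 2].

χ(G) = 3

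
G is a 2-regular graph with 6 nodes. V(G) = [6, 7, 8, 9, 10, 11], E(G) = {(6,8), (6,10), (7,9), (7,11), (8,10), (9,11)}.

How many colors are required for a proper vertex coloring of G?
Clique number ω(G) = 3 (lower bound: χ ≥ ω).
The clique on [7, 9, 11] has size 3, forcing χ ≥ 3, and the coloring below uses 3 colors, so χ(G) = 3.
A valid 3-coloring: color 1: [6, 9]; color 2: [7, 10]; color 3: [8, 11].

χ(G) = 3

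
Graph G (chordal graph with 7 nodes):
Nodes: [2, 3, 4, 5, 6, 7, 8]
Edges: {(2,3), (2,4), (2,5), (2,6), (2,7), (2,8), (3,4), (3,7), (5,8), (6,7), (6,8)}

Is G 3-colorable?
Yes, G is 3-colorable

A valid 3-coloring: color 1: [2]; color 2: [3, 5, 6]; color 3: [4, 7, 8].
(χ(G) = 3 ≤ 3.)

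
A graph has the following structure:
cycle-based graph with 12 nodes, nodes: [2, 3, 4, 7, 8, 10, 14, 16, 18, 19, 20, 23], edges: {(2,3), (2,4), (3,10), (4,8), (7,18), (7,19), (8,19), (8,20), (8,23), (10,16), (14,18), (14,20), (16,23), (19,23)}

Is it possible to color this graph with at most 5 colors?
Yes, G is 5-colorable

A valid 5-coloring: color 1: [2, 7, 8, 10, 14]; color 2: [3, 4, 18, 20, 23]; color 3: [16, 19].
(χ(G) = 3 ≤ 5.)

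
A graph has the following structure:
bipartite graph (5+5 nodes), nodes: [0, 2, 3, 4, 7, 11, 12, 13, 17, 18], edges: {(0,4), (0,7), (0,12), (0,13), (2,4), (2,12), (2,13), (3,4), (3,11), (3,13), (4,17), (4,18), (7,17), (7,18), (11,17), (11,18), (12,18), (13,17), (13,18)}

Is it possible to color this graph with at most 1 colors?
Edge (0,4) forces its endpoints to differ, so 1 color is not enough.

No, G is not 1-colorable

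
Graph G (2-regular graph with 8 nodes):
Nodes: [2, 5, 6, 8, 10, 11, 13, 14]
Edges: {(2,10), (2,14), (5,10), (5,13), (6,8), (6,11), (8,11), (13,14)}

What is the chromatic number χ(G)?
Clique number ω(G) = 3 (lower bound: χ ≥ ω).
The clique on [6, 8, 11] has size 3, forcing χ ≥ 3, and the coloring below uses 3 colors, so χ(G) = 3.
A valid 3-coloring: color 1: [10, 11, 13]; color 2: [2, 5, 6]; color 3: [8, 14].

χ(G) = 3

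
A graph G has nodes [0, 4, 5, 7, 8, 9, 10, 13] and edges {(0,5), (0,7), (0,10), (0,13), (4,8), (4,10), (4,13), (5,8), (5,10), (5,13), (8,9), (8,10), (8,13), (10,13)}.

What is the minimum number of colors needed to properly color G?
Clique number ω(G) = 4 (lower bound: χ ≥ ω).
The clique on [0, 5, 10, 13] has size 4, forcing χ ≥ 4, and the coloring below uses 4 colors, so χ(G) = 4.
A valid 4-coloring: color 1: [7, 9, 13]; color 2: [10]; color 3: [0, 8]; color 4: [4, 5].

χ(G) = 4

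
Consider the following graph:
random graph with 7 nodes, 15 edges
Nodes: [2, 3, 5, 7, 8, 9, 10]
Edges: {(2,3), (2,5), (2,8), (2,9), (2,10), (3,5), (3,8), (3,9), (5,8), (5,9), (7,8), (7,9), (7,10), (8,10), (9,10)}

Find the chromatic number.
χ(G) = 4

Clique number ω(G) = 4 (lower bound: χ ≥ ω).
The clique on [2, 3, 5, 8] has size 4, forcing χ ≥ 4, and the coloring below uses 4 colors, so χ(G) = 4.
A valid 4-coloring: color 1: [2, 7]; color 2: [8, 9]; color 3: [5, 10]; color 4: [3].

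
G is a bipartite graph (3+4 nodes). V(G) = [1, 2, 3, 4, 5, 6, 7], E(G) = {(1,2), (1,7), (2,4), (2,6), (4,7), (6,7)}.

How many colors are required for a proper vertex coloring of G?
Clique number ω(G) = 2 (lower bound: χ ≥ ω).
The graph is bipartite (no odd cycle), so 2 colors suffice: χ(G) = 2.
A valid 2-coloring: color 1: [2, 3, 5, 7]; color 2: [1, 4, 6].

χ(G) = 2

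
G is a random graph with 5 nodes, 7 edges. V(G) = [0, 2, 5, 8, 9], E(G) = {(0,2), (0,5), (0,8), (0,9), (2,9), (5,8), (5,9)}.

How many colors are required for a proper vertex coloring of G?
χ(G) = 3

Clique number ω(G) = 3 (lower bound: χ ≥ ω).
The clique on [0, 5, 8] has size 3, forcing χ ≥ 3, and the coloring below uses 3 colors, so χ(G) = 3.
A valid 3-coloring: color 1: [0]; color 2: [8, 9]; color 3: [2, 5].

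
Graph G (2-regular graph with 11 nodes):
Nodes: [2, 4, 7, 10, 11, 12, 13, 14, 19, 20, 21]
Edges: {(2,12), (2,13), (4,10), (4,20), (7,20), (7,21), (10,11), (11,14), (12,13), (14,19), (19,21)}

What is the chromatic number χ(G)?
χ(G) = 3

Clique number ω(G) = 3 (lower bound: χ ≥ ω).
The clique on [2, 12, 13] has size 3, forcing χ ≥ 3, and the coloring below uses 3 colors, so χ(G) = 3.
A valid 3-coloring: color 1: [10, 12, 14, 20, 21]; color 2: [4, 7, 11, 13, 19]; color 3: [2].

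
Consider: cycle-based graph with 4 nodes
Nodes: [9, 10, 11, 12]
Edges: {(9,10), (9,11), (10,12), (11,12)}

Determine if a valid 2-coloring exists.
A valid 2-coloring: color 1: [10, 11]; color 2: [9, 12].
(χ(G) = 2 ≤ 2.)

Yes, G is 2-colorable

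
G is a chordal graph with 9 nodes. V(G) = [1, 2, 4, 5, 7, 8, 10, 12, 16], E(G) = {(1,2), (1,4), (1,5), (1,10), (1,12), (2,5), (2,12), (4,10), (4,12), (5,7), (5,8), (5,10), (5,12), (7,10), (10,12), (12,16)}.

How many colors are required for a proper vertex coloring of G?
χ(G) = 4

Clique number ω(G) = 4 (lower bound: χ ≥ ω).
The clique on [1, 4, 10, 12] has size 4, forcing χ ≥ 4, and the coloring below uses 4 colors, so χ(G) = 4.
A valid 4-coloring: color 1: [7, 8, 12]; color 2: [4, 5, 16]; color 3: [1]; color 4: [2, 10].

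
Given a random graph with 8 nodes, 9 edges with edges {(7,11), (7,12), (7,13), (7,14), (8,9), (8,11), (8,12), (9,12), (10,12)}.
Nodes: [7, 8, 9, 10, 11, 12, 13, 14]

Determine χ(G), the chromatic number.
χ(G) = 3

Clique number ω(G) = 3 (lower bound: χ ≥ ω).
The clique on [8, 9, 12] has size 3, forcing χ ≥ 3, and the coloring below uses 3 colors, so χ(G) = 3.
A valid 3-coloring: color 1: [7, 8, 10]; color 2: [11, 12, 13, 14]; color 3: [9].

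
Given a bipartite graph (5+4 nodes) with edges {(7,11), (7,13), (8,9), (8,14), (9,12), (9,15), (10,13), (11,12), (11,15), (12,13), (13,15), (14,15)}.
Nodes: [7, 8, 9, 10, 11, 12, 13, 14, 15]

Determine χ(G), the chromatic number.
Clique number ω(G) = 2 (lower bound: χ ≥ ω).
The graph is bipartite (no odd cycle), so 2 colors suffice: χ(G) = 2.
A valid 2-coloring: color 1: [7, 8, 10, 12, 15]; color 2: [9, 11, 13, 14].

χ(G) = 2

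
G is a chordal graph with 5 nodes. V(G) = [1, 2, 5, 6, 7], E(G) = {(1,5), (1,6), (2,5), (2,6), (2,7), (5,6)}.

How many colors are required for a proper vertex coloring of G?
Clique number ω(G) = 3 (lower bound: χ ≥ ω).
The clique on [1, 5, 6] has size 3, forcing χ ≥ 3, and the coloring below uses 3 colors, so χ(G) = 3.
A valid 3-coloring: color 1: [5, 7]; color 2: [1, 2]; color 3: [6].

χ(G) = 3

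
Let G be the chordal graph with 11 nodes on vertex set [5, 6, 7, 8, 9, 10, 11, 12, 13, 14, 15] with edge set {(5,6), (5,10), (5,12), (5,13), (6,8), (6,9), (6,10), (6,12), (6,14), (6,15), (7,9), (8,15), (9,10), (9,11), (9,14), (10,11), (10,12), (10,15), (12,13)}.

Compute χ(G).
Clique number ω(G) = 4 (lower bound: χ ≥ ω).
The clique on [5, 6, 10, 12] has size 4, forcing χ ≥ 4, and the coloring below uses 4 colors, so χ(G) = 4.
A valid 4-coloring: color 1: [6, 7, 11, 13]; color 2: [8, 10, 14]; color 3: [5, 9, 15]; color 4: [12].

χ(G) = 4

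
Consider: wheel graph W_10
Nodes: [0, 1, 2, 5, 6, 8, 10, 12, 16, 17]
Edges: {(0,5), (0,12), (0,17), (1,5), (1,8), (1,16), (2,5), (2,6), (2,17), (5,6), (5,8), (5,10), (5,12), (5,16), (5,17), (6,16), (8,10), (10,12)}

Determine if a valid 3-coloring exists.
No, G is not 3-colorable

Odd cycle [6, 16, 1, 8, 10, 12, 0, 17, 2] needs 3 colors (χ ≥ 3).
Vertex 5 is adjacent to every vertex of [0, 1, 2, 6, 8, 10, 12, 16, 17], which already need 3 colors among themselves, so 5 needs a new color (χ ≥ 4).
Hence χ(G) ≥ 4 > 3, so no proper 3-coloring exists.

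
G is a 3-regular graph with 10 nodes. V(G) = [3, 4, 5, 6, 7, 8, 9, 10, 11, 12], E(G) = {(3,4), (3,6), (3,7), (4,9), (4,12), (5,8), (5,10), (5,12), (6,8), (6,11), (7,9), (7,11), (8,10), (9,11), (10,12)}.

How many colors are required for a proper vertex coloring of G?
Clique number ω(G) = 3 (lower bound: χ ≥ ω).
The clique on [5, 8, 10] has size 3, forcing χ ≥ 3, and the coloring below uses 3 colors, so χ(G) = 3.
A valid 3-coloring: color 1: [3, 8, 11, 12]; color 2: [4, 5, 6, 7]; color 3: [9, 10].

χ(G) = 3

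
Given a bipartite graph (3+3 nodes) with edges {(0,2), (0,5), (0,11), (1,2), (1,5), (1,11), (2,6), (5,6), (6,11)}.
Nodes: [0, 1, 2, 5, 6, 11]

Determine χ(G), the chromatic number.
χ(G) = 2

Clique number ω(G) = 2 (lower bound: χ ≥ ω).
The graph is bipartite (no odd cycle), so 2 colors suffice: χ(G) = 2.
A valid 2-coloring: color 1: [2, 5, 11]; color 2: [0, 1, 6].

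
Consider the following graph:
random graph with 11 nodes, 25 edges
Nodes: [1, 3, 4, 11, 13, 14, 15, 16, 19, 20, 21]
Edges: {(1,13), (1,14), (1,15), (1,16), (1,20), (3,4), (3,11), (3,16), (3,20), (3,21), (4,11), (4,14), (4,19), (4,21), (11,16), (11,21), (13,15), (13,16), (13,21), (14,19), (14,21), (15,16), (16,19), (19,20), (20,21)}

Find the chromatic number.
Clique number ω(G) = 4 (lower bound: χ ≥ ω).
The clique on [3, 4, 11, 21] has size 4, forcing χ ≥ 4, and the coloring below uses 4 colors, so χ(G) = 4.
A valid 4-coloring: color 1: [16, 21]; color 2: [1, 3, 19]; color 3: [4, 13, 20]; color 4: [11, 14, 15].

χ(G) = 4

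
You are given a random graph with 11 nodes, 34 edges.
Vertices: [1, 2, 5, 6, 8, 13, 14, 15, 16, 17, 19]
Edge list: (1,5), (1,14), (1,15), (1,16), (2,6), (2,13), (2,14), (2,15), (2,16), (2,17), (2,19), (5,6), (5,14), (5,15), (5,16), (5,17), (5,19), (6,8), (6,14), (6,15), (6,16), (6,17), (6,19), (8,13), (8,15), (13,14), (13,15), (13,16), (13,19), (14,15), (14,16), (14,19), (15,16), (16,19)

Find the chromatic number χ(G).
Clique number ω(G) = 5 (lower bound: χ ≥ ω).
The clique on [1, 5, 14, 15, 16] has size 5, forcing χ ≥ 5, and the coloring below uses 5 colors, so χ(G) = 5.
A valid 5-coloring: color 1: [15, 17, 19]; color 2: [1, 6, 13]; color 3: [8, 14]; color 4: [16]; color 5: [2, 5].

χ(G) = 5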